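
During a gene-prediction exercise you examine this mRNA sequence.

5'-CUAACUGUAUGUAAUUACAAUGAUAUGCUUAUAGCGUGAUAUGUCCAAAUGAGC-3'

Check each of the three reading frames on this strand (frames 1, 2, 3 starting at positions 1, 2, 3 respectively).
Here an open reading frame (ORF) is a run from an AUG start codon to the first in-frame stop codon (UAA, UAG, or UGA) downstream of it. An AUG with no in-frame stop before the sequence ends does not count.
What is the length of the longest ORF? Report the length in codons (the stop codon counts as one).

Frame 1: CUA ACU GUA UGU AAU UAC AAU GAU AUG CUU AUA GCG UGA UAU GUC CAA AUG AGC — AUG at 25, stop UGA at 37 → 15 nt.
Frame 2: UAA CUG UAU GUA AUU ACA AUG AUA UGC UUA UAG CGU GAU AUG UCC AAA UGA — AUG at 20, stop UAG at 32 → 15 nt; AUG at 41, stop UGA at 50 → 12 nt.
Frame 3: AAC UGU AUG UAA UUA CAA UGA UAU GCU UAU AGC GUG AUA UGU CCA AAU GAG — AUG at 9, stop UAA at 12 → 6 nt.
Longest: frame 1, positions 25–39, 15 nt = 5 codons = 4 aa. → 5 codons.

5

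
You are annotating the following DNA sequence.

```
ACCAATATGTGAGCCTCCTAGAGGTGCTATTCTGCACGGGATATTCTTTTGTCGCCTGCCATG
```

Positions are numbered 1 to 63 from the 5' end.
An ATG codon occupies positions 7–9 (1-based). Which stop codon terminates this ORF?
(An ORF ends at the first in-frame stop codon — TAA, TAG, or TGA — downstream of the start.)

Codons from position 7: ATG (7–9), TGA (10–12).
The first in-frame stop codon is TGA.

TGA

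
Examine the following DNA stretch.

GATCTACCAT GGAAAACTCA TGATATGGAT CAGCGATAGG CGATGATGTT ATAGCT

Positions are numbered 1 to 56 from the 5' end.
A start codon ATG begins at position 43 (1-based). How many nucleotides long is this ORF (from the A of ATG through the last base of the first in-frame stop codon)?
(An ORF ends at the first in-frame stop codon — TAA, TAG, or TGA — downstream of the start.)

Codons from position 43: ATG (43–45), ATG (46–48), TTA (49–51), TAG (52–54).
TAG is the first in-frame stop; ORF spans 43–54, 12 nucleotides.

12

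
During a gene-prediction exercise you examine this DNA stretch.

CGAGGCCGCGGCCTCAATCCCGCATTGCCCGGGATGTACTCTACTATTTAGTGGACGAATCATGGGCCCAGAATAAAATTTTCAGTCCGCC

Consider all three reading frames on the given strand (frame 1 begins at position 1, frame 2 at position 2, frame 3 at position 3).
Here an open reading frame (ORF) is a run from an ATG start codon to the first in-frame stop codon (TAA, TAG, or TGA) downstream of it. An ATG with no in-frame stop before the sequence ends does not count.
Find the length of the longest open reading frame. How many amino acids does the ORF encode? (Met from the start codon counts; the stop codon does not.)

Frame 1: CGA GGC CGC GGC CTC AAT CCC GCA TTG CCC GGG ATG TAC TCT ACT ATT TAG TGG ACG AAT CAT GGG CCC AGA ATA AAA TTT TCA GTC CGC — ATG at 34, stop TAG at 49 → 18 nt.
Frame 2: GAG GCC GCG GCC TCA ATC CCG CAT TGC CCG GGA TGT ACT CTA CTA TTT AGT GGA CGA ATC ATG GGC CCA GAA TAA AAT TTT CAG TCC GCC — ATG at 62, stop TAA at 74 → 15 nt.
Frame 3: AGG CCG CGG CCT CAA TCC CGC ATT GCC CGG GAT GTA CTC TAC TAT TTA GTG GAC GAA TCA TGG GCC CAG AAT AAA ATT TTC AGT CCG — no ATG→stop ORF.
Longest: frame 1, positions 34–51, 18 nt = 6 codons = 5 aa. → 5 amino acids.

5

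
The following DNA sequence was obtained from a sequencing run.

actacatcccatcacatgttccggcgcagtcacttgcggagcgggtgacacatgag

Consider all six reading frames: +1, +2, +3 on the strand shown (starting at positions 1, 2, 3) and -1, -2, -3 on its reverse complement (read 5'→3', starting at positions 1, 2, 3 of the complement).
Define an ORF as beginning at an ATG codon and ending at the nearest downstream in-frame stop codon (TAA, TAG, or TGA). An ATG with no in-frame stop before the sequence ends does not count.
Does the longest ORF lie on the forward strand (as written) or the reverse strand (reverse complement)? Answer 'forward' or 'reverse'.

forward

Reverse complement (5'→3'): CTCATGTGTCACCCGCTCCGCAAGTGACTGCGCCGGAACATGTGATGGGATGTAGT
Frame +1: ACT ACA TCC CAT CAC ATG TTC CGG CGC AGT CAC TTG CGG AGC GGG TGA CAC ATG — ATG at 16, stop TGA at 46 → 33 nt.
Frame +2: CTA CAT CCC ATC ACA TGT TCC GGC GCA GTC ACT TGC GGA GCG GGT GAC ACA TGA — no ATG→stop ORF.
Frame +3: TAC ATC CCA TCA CAT GTT CCG GCG CAG TCA CTT GCG GAG CGG GTG ACA CAT GAG — no ATG→stop ORF.
Frame -1: CTC ATG TGT CAC CCG CTC CGC AAG TGA CTG CGC CGG AAC ATG TGA TGG GAT GTA — ATG at 4, stop TGA at 25 → 24 nt; ATG at 40, stop TGA at 43 → 6 nt.
Frame -2: TCA TGT GTC ACC CGC TCC GCA AGT GAC TGC GCC GGA ACA TGT GAT GGG ATG TAG — ATG at 50, stop TAG at 53 → 6 nt.
Frame -3: CAT GTG TCA CCC GCT CCG CAA GTG ACT GCG CCG GAA CAT GTG ATG GGA TGT AGT — no ATG→stop ORF.
Forward-strand max 33 nt; reverse-strand max 24 nt. The forward strand has the longer ORF.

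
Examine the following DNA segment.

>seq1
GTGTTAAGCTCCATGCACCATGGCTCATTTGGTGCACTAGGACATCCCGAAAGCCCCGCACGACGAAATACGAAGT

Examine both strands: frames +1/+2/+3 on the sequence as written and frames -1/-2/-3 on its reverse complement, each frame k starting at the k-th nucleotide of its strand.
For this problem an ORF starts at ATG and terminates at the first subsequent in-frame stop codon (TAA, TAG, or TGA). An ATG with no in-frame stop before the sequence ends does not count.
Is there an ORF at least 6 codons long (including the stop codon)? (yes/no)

yes

Reverse complement (5'→3'): ACTTCGTATTTCGTCGTGCGGGGCTTTCGGGATGTCCTAGTGCACCAAATGAGCCATGGTGCATGGAGCTTAACAC
Frame +1: GTG TTA AGC TCC ATG CAC CAT GGC TCA TTT GGT GCA CTA GGA CAT CCC GAA AGC CCC GCA CGA CGA AAT ACG AAG — no ATG→stop ORF.
Frame +2: TGT TAA GCT CCA TGC ACC ATG GCT CAT TTG GTG CAC TAG GAC ATC CCG AAA GCC CCG CAC GAC GAA ATA CGA AGT — ATG at 20, stop TAG at 38 → 21 nt.
Frame +3: GTT AAG CTC CAT GCA CCA TGG CTC ATT TGG TGC ACT AGG ACA TCC CGA AAG CCC CGC ACG ACG AAA TAC GAA — no ATG→stop ORF.
Frame -1: ACT TCG TAT TTC GTC GTG CGG GGC TTT CGG GAT GTC CTA GTG CAC CAA ATG AGC CAT GGT GCA TGG AGC TTA ACA — no ATG→stop ORF.
Frame -2: CTT CGT ATT TCG TCG TGC GGG GCT TTC GGG ATG TCC TAG TGC ACC AAA TGA GCC ATG GTG CAT GGA GCT TAA CAC — ATG at 32, stop TAG at 38 → 9 nt; ATG at 56, stop TAA at 71 → 18 nt.
Frame -3: TTC GTA TTT CGT CGT GCG GGG CTT TCG GGA TGT CCT AGT GCA CCA AAT GAG CCA TGG TGC ATG GAG CTT AAC — no ATG→stop ORF.
Frame +2 has an ORF of 7 codons (positions 20–40) ≥ 6, so yes.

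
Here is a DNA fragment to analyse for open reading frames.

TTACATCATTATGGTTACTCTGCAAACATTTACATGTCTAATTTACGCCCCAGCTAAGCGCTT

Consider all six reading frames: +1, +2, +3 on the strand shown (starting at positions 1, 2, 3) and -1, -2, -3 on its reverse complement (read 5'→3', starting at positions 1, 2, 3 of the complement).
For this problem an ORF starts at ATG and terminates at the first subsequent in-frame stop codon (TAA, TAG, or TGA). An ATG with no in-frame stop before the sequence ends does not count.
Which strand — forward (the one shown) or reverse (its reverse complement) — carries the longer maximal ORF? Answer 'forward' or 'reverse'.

forward

Reverse complement (5'→3'): AAGCGCTTAGCTGGGGCGTAAATTAGACATGTAAATGTTTGCAGAGTAACCATAATGATGTAA
Frame +1: TTA CAT CAT TAT GGT TAC TCT GCA AAC ATT TAC ATG TCT AAT TTA CGC CCC AGC TAA GCG CTT — ATG at 34, stop TAA at 55 → 24 nt.
Frame +2: TAC ATC ATT ATG GTT ACT CTG CAA ACA TTT ACA TGT CTA ATT TAC GCC CCA GCT AAG CGC — no ATG→stop ORF.
Frame +3: ACA TCA TTA TGG TTA CTC TGC AAA CAT TTA CAT GTC TAA TTT ACG CCC CAG CTA AGC GCT — no ATG→stop ORF.
Frame -1: AAG CGC TTA GCT GGG GCG TAA ATT AGA CAT GTA AAT GTT TGC AGA GTA ACC ATA ATG ATG TAA — ATG at 55, stop TAA at 61 → 9 nt; ATG at 58, stop TAA at 61 → 6 nt.
Frame -2: AGC GCT TAG CTG GGG CGT AAA TTA GAC ATG TAA ATG TTT GCA GAG TAA CCA TAA TGA TGT — ATG at 29, stop TAA at 32 → 6 nt; ATG at 35, stop TAA at 47 → 15 nt.
Frame -3: GCG CTT AGC TGG GGC GTA AAT TAG ACA TGT AAA TGT TTG CAG AGT AAC CAT AAT GAT GTA — no ATG→stop ORF.
Forward-strand max 24 nt; reverse-strand max 15 nt. The forward strand has the longer ORF.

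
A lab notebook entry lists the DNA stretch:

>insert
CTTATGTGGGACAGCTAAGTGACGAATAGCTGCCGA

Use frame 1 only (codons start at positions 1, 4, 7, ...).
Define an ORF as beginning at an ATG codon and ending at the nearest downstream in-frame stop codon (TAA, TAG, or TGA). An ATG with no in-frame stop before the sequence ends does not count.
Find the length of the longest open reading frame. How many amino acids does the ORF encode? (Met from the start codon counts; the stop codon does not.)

Frame 1: CTT ATG TGG GAC AGC TAA GTG ACG AAT AGC TGC CGA — ATG at 4, stop TAA at 16 → 15 nt.
Longest: frame 1, positions 4–18, 15 nt = 5 codons = 4 aa. → 4 amino acids.

4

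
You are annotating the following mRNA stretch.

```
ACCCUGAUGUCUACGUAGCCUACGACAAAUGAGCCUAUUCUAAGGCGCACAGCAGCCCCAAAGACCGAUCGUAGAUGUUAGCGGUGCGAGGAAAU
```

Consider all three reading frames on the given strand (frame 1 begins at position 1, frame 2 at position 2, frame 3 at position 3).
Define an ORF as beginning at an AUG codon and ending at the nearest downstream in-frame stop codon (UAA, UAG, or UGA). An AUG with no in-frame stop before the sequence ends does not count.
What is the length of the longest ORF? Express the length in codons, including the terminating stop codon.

Frame 1: ACC CUG AUG UCU ACG UAG CCU ACG ACA AAU GAG CCU AUU CUA AGG CGC ACA GCA GCC CCA AAG ACC GAU CGU AGA UGU UAG CGG UGC GAG GAA — AUG at 7, stop UAG at 16 → 12 nt.
Frame 2: CCC UGA UGU CUA CGU AGC CUA CGA CAA AUG AGC CUA UUC UAA GGC GCA CAG CAG CCC CAA AGA CCG AUC GUA GAU GUU AGC GGU GCG AGG AAA — AUG at 29, stop UAA at 41 → 15 nt.
Frame 3: CCU GAU GUC UAC GUA GCC UAC GAC AAA UGA GCC UAU UCU AAG GCG CAC AGC AGC CCC AAA GAC CGA UCG UAG AUG UUA GCG GUG CGA GGA AAU — no AUG→stop ORF.
Longest: frame 2, positions 29–43, 15 nt = 5 codons = 4 aa. → 5 codons.

5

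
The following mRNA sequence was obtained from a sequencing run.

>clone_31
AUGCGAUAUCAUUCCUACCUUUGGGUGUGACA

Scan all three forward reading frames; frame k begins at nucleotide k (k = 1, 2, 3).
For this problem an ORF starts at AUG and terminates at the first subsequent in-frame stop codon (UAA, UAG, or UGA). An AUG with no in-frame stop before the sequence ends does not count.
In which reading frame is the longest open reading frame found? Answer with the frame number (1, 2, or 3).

1

Frame 1: AUG CGA UAU CAU UCC UAC CUU UGG GUG UGA — AUG at 1, stop UGA at 28 → 30 nt.
Frame 2: UGC GAU AUC AUU CCU ACC UUU GGG UGU GAC — no AUG→stop ORF.
Frame 3: GCG AUA UCA UUC CUA CCU UUG GGU GUG ACA — no AUG→stop ORF.
Longest ORF is 30 nt in frame 1 (positions 1–30).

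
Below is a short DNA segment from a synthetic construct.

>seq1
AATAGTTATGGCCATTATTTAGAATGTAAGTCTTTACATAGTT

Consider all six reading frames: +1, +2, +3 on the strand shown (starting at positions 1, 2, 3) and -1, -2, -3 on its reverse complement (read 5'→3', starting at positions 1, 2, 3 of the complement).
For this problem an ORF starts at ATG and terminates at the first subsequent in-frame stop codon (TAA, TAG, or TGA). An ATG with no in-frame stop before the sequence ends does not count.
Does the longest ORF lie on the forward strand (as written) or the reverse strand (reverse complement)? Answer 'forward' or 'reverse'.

Reverse complement (5'→3'): AACTATGTAAAGACTTACATTCTAAATAATGGCCATAACTATT
Frame +1: AAT AGT TAT GGC CAT TAT TTA GAA TGT AAG TCT TTA CAT AGT — no ATG→stop ORF.
Frame +2: ATA GTT ATG GCC ATT ATT TAG AAT GTA AGT CTT TAC ATA GTT — ATG at 8, stop TAG at 20 → 15 nt.
Frame +3: TAG TTA TGG CCA TTA TTT AGA ATG TAA GTC TTT ACA TAG — ATG at 24, stop TAA at 27 → 6 nt.
Frame -1: AAC TAT GTA AAG ACT TAC ATT CTA AAT AAT GGC CAT AAC TAT — no ATG→stop ORF.
Frame -2: ACT ATG TAA AGA CTT ACA TTC TAA ATA ATG GCC ATA ACT ATT — ATG at 5, stop TAA at 8 → 6 nt.
Frame -3: CTA TGT AAA GAC TTA CAT TCT AAA TAA TGG CCA TAA CTA — no ATG→stop ORF.
Forward-strand max 15 nt; reverse-strand max 6 nt. The forward strand has the longer ORF.

forward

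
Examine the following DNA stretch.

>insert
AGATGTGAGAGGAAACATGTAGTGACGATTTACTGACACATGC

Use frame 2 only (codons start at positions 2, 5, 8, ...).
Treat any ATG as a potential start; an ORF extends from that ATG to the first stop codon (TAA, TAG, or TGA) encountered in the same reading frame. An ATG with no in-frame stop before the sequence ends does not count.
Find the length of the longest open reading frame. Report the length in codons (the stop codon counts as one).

2

Frame 2: GAT GTG AGA GGA AAC ATG TAG TGA CGA TTT ACT GAC ACA TGC — ATG at 17, stop TAG at 20 → 6 nt.
Longest: frame 2, positions 17–22, 6 nt = 2 codons = 1 aa. → 2 codons.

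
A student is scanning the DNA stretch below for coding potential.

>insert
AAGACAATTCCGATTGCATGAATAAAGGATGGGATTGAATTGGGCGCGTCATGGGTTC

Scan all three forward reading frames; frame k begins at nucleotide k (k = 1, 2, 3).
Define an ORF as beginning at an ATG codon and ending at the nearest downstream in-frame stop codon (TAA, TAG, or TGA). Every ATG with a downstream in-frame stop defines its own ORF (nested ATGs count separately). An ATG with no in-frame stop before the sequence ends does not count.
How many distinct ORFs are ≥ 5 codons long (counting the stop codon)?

Frame 1: AAG ACA ATT CCG ATT GCA TGA ATA AAG GAT GGG ATT GAA TTG GGC GCG TCA TGG GTT — no ATG→stop ORF.
Frame 2: AGA CAA TTC CGA TTG CAT GAA TAA AGG ATG GGA TTG AAT TGG GCG CGT CAT GGG TTC — no ATG→stop ORF.
Frame 3: GAC AAT TCC GAT TGC ATG AAT AAA GGA TGG GAT TGA ATT GGG CGC GTC ATG GGT — ATG at 18, stop TGA at 36 → 21 nt.
ORFs ≥ 5 codons: frame 3 18–38 (7 codons). Count = 1.

1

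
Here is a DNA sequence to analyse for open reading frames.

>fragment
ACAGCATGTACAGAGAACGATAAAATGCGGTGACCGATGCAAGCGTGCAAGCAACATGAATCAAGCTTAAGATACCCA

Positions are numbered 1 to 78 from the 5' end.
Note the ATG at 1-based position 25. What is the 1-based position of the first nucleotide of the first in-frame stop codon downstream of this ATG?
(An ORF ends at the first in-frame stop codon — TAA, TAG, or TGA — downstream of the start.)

Codons from position 25: ATG (25–27), CGG (28–30), TGA (31–33).
TGA is a stop codon; it begins at position 31.

31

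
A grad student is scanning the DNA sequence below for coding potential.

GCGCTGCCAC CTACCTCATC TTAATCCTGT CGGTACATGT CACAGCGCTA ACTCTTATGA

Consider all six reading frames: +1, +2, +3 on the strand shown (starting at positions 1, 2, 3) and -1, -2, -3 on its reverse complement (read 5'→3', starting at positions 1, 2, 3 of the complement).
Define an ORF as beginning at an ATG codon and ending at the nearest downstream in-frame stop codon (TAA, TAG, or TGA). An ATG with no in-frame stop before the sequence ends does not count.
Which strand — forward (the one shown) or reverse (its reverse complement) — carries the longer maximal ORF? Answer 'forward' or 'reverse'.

reverse

Reverse complement (5'→3'): TCATAAGAGTTAGCGCTGTGACATGTACCGACAGGATTAAGATGAGGTAGGTGGCAGCGC
Frame +1: GCG CTG CCA CCT ACC TCA TCT TAA TCC TGT CGG TAC ATG TCA CAG CGC TAA CTC TTA TGA — ATG at 37, stop TAA at 49 → 15 nt.
Frame +2: CGC TGC CAC CTA CCT CAT CTT AAT CCT GTC GGT ACA TGT CAC AGC GCT AAC TCT TAT — no ATG→stop ORF.
Frame +3: GCT GCC ACC TAC CTC ATC TTA ATC CTG TCG GTA CAT GTC ACA GCG CTA ACT CTT ATG — no ATG→stop ORF.
Frame -1: TCA TAA GAG TTA GCG CTG TGA CAT GTA CCG ACA GGA TTA AGA TGA GGT AGG TGG CAG CGC — no ATG→stop ORF.
Frame -2: CAT AAG AGT TAG CGC TGT GAC ATG TAC CGA CAG GAT TAA GAT GAG GTA GGT GGC AGC — ATG at 23, stop TAA at 38 → 18 nt.
Frame -3: ATA AGA GTT AGC GCT GTG ACA TGT ACC GAC AGG ATT AAG ATG AGG TAG GTG GCA GCG — ATG at 42, stop TAG at 48 → 9 nt.
Forward-strand max 15 nt; reverse-strand max 18 nt. The reverse strand has the longer ORF.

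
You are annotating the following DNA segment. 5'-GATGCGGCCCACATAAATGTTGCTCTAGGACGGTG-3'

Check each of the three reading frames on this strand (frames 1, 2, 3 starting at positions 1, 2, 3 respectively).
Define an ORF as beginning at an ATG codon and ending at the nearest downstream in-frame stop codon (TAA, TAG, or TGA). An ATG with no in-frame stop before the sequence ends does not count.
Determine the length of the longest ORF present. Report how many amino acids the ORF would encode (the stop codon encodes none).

Frame 1: GAT GCG GCC CAC ATA AAT GTT GCT CTA GGA CGG — no ATG→stop ORF.
Frame 2: ATG CGG CCC ACA TAA ATG TTG CTC TAG GAC GGT — ATG at 2, stop TAA at 14 → 15 nt; ATG at 17, stop TAG at 26 → 12 nt.
Frame 3: TGC GGC CCA CAT AAA TGT TGC TCT AGG ACG GTG — no ATG→stop ORF.
Longest: frame 2, positions 2–16, 15 nt = 5 codons = 4 aa. → 4 amino acids.

4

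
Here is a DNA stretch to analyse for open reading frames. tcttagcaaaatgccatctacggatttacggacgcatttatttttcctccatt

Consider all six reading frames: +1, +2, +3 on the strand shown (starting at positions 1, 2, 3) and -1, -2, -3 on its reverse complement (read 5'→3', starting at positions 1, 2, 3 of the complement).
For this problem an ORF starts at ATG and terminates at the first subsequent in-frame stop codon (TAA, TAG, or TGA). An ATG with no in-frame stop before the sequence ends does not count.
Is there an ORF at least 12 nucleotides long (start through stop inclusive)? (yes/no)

yes

Reverse complement (5'→3'): AATGGAGGAAAAATAAATGCGTCCGTAAATCCGTAGATGGCATTTTGCTAAGA
Frame +1: TCT TAG CAA AAT GCC ATC TAC GGA TTT ACG GAC GCA TTT ATT TTT CCT CCA — no ATG→stop ORF.
Frame +2: CTT AGC AAA ATG CCA TCT ACG GAT TTA CGG ACG CAT TTA TTT TTC CTC CAT — no ATG→stop ORF.
Frame +3: TTA GCA AAA TGC CAT CTA CGG ATT TAC GGA CGC ATT TAT TTT TCC TCC ATT — no ATG→stop ORF.
Frame -1: AAT GGA GGA AAA ATA AAT GCG TCC GTA AAT CCG TAG ATG GCA TTT TGC TAA — ATG at 37, stop TAA at 49 → 15 nt.
Frame -2: ATG GAG GAA AAA TAA ATG CGT CCG TAA ATC CGT AGA TGG CAT TTT GCT AAG — ATG at 2, stop TAA at 14 → 15 nt; ATG at 17, stop TAA at 26 → 12 nt.
Frame -3: TGG AGG AAA AAT AAA TGC GTC CGT AAA TCC GTA GAT GGC ATT TTG CTA AGA — no ATG→stop ORF.
Frame -1 has an ORF of 15 nucleotides (positions 37–51) ≥ 12, so yes.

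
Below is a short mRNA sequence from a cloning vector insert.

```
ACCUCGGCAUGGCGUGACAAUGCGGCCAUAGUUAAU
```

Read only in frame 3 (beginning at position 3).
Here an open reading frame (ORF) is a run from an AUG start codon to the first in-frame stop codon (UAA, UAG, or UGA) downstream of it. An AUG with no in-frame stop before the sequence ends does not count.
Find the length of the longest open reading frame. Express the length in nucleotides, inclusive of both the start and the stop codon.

9

Frame 3: CUC GGC AUG GCG UGA CAA UGC GGC CAU AGU UAA — AUG at 9, stop UGA at 15 → 9 nt.
Longest: frame 3, positions 9–17, 9 nt = 3 codons = 2 aa. → 9 nucleotides.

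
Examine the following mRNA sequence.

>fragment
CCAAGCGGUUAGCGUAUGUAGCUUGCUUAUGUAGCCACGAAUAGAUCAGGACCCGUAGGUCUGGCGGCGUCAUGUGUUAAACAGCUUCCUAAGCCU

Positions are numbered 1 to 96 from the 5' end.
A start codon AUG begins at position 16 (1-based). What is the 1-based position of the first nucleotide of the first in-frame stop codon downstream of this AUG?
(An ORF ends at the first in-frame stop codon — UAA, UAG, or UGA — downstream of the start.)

Codons from position 16: AUG (16–18), UAG (19–21).
UAG is a stop codon; it begins at position 19.

19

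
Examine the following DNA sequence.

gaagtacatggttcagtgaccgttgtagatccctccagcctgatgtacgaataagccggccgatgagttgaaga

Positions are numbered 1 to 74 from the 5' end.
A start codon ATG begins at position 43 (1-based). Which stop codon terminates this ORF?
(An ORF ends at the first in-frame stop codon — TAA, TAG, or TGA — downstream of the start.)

TAA

Codons from position 43: ATG (43–45), TAC (46–48), GAA (49–51), TAA (52–54).
The first in-frame stop codon is TAA.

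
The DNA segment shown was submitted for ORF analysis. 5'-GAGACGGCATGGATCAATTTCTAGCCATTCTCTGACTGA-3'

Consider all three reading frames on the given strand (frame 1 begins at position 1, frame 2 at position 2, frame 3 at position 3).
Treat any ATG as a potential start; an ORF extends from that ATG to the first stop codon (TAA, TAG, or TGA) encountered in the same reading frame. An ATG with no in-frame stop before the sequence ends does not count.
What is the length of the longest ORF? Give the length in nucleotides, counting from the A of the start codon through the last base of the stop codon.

27

Frame 1: GAG ACG GCA TGG ATC AAT TTC TAG CCA TTC TCT GAC TGA — no ATG→stop ORF.
Frame 2: AGA CGG CAT GGA TCA ATT TCT AGC CAT TCT CTG ACT — no ATG→stop ORF.
Frame 3: GAC GGC ATG GAT CAA TTT CTA GCC ATT CTC TGA CTG — ATG at 9, stop TGA at 33 → 27 nt.
Longest: frame 3, positions 9–35, 27 nt = 9 codons = 8 aa. → 27 nucleotides.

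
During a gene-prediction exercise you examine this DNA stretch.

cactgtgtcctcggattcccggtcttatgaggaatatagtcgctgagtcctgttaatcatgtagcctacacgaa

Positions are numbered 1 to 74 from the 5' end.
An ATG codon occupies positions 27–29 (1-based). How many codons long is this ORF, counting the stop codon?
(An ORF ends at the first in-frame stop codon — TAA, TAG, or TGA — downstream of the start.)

Codons from position 27: ATG (27–29), AGG (30–32), AAT (33–35), ATA (36–38), GTC (39–41), GCT (42–44), GAG (45–47), TCC (48–50), TGT (51–53), TAA (54–56).
TAA is the first in-frame stop; that's 10 codons including the stop.

10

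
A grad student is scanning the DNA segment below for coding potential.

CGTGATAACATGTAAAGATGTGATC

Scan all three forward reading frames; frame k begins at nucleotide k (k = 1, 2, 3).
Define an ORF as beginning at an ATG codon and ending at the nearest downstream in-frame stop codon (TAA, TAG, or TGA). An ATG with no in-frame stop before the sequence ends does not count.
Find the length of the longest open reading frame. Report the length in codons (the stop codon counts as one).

Frame 1: CGT GAT AAC ATG TAA AGA TGT GAT — ATG at 10, stop TAA at 13 → 6 nt.
Frame 2: GTG ATA ACA TGT AAA GAT GTG ATC — no ATG→stop ORF.
Frame 3: TGA TAA CAT GTA AAG ATG TGA — ATG at 18, stop TGA at 21 → 6 nt.
Longest: frame 1, positions 10–15, 6 nt = 2 codons = 1 aa. → 2 codons.

2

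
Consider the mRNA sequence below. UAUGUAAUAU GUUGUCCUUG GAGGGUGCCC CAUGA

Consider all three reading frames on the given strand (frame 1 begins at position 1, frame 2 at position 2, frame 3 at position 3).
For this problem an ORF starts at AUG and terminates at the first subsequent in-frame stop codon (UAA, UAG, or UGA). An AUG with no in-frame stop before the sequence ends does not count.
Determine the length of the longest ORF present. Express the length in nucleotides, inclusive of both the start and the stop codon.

Frame 1: UAU GUA AUA UGU UGU CCU UGG AGG GUG CCC CAU — no AUG→stop ORF.
Frame 2: AUG UAA UAU GUU GUC CUU GGA GGG UGC CCC AUG — AUG at 2, stop UAA at 5 → 6 nt.
Frame 3: UGU AAU AUG UUG UCC UUG GAG GGU GCC CCA UGA — AUG at 9, stop UGA at 33 → 27 nt.
Longest: frame 3, positions 9–35, 27 nt = 9 codons = 8 aa. → 27 nucleotides.

27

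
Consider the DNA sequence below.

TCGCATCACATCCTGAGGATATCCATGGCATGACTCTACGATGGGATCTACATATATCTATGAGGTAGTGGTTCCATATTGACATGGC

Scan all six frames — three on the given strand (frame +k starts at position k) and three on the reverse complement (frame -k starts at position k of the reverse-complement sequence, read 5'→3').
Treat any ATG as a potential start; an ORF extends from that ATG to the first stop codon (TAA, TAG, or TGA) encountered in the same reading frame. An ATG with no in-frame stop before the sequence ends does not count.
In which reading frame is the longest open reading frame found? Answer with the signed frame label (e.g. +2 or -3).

Reverse complement (5'→3'): GCCATGTCAATATGGAACCACTACCTCATAGATATATGTAGATCCCATCGTAGAGTCATGCCATGGATATCCTCAGGATGTGATGCGA
Frame +1: TCG CAT CAC ATC CTG AGG ATA TCC ATG GCA TGA CTC TAC GAT GGG ATC TAC ATA TAT CTA TGA GGT AGT GGT TCC ATA TTG ACA TGG — ATG at 25, stop TGA at 31 → 9 nt.
Frame +2: CGC ATC ACA TCC TGA GGA TAT CCA TGG CAT GAC TCT ACG ATG GGA TCT ACA TAT ATC TAT GAG GTA GTG GTT CCA TAT TGA CAT GGC — ATG at 41, stop TGA at 80 → 42 nt.
Frame +3: GCA TCA CAT CCT GAG GAT ATC CAT GGC ATG ACT CTA CGA TGG GAT CTA CAT ATA TCT ATG AGG TAG TGG TTC CAT ATT GAC ATG — ATG at 30, stop TAG at 66 → 39 nt; ATG at 60, stop TAG at 66 → 9 nt.
Frame -1: GCC ATG TCA ATA TGG AAC CAC TAC CTC ATA GAT ATA TGT AGA TCC CAT CGT AGA GTC ATG CCA TGG ATA TCC TCA GGA TGT GAT GCG — no ATG→stop ORF.
Frame -2: CCA TGT CAA TAT GGA ACC ACT ACC TCA TAG ATA TAT GTA GAT CCC ATC GTA GAG TCA TGC CAT GGA TAT CCT CAG GAT GTG ATG CGA — no ATG→stop ORF.
Frame -3: CAT GTC AAT ATG GAA CCA CTA CCT CAT AGA TAT ATG TAG ATC CCA TCG TAG AGT CAT GCC ATG GAT ATC CTC AGG ATG TGA TGC — ATG at 12, stop TAG at 39 → 30 nt; ATG at 36, stop TAG at 39 → 6 nt; ATG at 63, stop TGA at 81 → 21 nt; ATG at 78, stop TGA at 81 → 6 nt.
Longest ORF is 42 nt in frame +2 (positions 41–82).

+2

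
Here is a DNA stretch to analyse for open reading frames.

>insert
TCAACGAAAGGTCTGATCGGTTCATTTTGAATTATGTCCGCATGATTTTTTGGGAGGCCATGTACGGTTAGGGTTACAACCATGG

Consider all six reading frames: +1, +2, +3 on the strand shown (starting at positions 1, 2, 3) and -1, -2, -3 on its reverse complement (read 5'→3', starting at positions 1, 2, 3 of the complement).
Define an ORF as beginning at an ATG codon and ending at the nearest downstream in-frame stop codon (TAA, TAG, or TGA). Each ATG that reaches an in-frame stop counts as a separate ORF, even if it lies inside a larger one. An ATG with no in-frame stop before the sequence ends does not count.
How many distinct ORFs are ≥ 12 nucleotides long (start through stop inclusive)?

Reverse complement (5'→3'): CCATGGTTGTAACCCTAACCGTACATGGCCTCCCAAAAAATCATGCGGACATAATTCAAAATGAACCGATCAGACCTTTCGTTGA
Frame +1: TCA ACG AAA GGT CTG ATC GGT TCA TTT TGA ATT ATG TCC GCA TGA TTT TTT GGG AGG CCA TGT ACG GTT AGG GTT ACA ACC ATG — ATG at 34, stop TGA at 43 → 12 nt.
Frame +2: CAA CGA AAG GTC TGA TCG GTT CAT TTT GAA TTA TGT CCG CAT GAT TTT TTG GGA GGC CAT GTA CGG TTA GGG TTA CAA CCA TGG — no ATG→stop ORF.
Frame +3: AAC GAA AGG TCT GAT CGG TTC ATT TTG AAT TAT GTC CGC ATG ATT TTT TGG GAG GCC ATG TAC GGT TAG GGT TAC AAC CAT — ATG at 42, stop TAG at 69 → 30 nt; ATG at 60, stop TAG at 69 → 12 nt.
Frame -1: CCA TGG TTG TAA CCC TAA CCG TAC ATG GCC TCC CAA AAA ATC ATG CGG ACA TAA TTC AAA ATG AAC CGA TCA GAC CTT TCG TTG — ATG at 25, stop TAA at 52 → 30 nt; ATG at 43, stop TAA at 52 → 12 nt.
Frame -2: CAT GGT TGT AAC CCT AAC CGT ACA TGG CCT CCC AAA AAA TCA TGC GGA CAT AAT TCA AAA TGA ACC GAT CAG ACC TTT CGT TGA — no ATG→stop ORF.
Frame -3: ATG GTT GTA ACC CTA ACC GTA CAT GGC CTC CCA AAA AAT CAT GCG GAC ATA ATT CAA AAT GAA CCG ATC AGA CCT TTC GTT — no ATG→stop ORF.
ORFs ≥ 12 nucleotides: frame +1 34–45 (12 nucleotides), frame +3 42–71 (30 nucleotides), frame +3 60–71 (12 nucleotides), frame -1 25–54 (30 nucleotides), frame -1 43–54 (12 nucleotides). Count = 5.

5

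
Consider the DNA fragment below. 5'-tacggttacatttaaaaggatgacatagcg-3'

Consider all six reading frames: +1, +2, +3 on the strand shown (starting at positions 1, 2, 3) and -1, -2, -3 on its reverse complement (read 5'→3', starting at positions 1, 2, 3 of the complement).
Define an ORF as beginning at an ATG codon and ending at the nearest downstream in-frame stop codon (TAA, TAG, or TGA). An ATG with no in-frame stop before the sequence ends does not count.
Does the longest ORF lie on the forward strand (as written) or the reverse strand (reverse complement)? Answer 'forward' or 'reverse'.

reverse

Reverse complement (5'→3'): CGCTATGTCATCCTTTTAAATGTAACCGTA
Frame +1: TAC GGT TAC ATT TAA AAG GAT GAC ATA GCG — no ATG→stop ORF.
Frame +2: ACG GTT ACA TTT AAA AGG ATG ACA TAG — ATG at 20, stop TAG at 26 → 9 nt.
Frame +3: CGG TTA CAT TTA AAA GGA TGA CAT AGC — no ATG→stop ORF.
Frame -1: CGC TAT GTC ATC CTT TTA AAT GTA ACC GTA — no ATG→stop ORF.
Frame -2: GCT ATG TCA TCC TTT TAA ATG TAA CCG — ATG at 5, stop TAA at 17 → 15 nt; ATG at 20, stop TAA at 23 → 6 nt.
Frame -3: CTA TGT CAT CCT TTT AAA TGT AAC CGT — no ATG→stop ORF.
Forward-strand max 9 nt; reverse-strand max 15 nt. The reverse strand has the longer ORF.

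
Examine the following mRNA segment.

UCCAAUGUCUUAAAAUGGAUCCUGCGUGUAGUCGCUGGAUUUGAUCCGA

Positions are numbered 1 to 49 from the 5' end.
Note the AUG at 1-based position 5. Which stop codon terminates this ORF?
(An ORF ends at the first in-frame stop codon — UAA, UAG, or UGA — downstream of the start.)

Codons from position 5: AUG (5–7), UCU (8–10), UAA (11–13).
The first in-frame stop codon is UAA.

UAA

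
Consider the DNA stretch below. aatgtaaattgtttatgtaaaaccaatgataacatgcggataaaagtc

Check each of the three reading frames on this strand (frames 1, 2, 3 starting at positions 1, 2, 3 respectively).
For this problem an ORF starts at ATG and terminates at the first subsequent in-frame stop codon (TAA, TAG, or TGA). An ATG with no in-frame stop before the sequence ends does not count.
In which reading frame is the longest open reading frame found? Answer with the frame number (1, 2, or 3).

2

Frame 1: AAT GTA AAT TGT TTA TGT AAA ACC AAT GAT AAC ATG CGG ATA AAA GTC — no ATG→stop ORF.
Frame 2: ATG TAA ATT GTT TAT GTA AAA CCA ATG ATA ACA TGC GGA TAA AAG — ATG at 2, stop TAA at 5 → 6 nt; ATG at 26, stop TAA at 41 → 18 nt.
Frame 3: TGT AAA TTG TTT ATG TAA AAC CAA TGA TAA CAT GCG GAT AAA AGT — ATG at 15, stop TAA at 18 → 6 nt.
Longest ORF is 18 nt in frame 2 (positions 26–43).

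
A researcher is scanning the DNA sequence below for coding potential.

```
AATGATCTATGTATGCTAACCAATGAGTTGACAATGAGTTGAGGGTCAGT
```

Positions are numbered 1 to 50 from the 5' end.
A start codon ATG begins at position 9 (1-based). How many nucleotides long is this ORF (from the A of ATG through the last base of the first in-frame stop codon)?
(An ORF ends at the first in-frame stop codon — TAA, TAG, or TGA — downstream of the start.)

Codons from position 9: ATG (9–11), TAT (12–14), GCT (15–17), AAC (18–20), CAA (21–23), TGA (24–26).
TGA is the first in-frame stop; ORF spans 9–26, 18 nucleotides.

18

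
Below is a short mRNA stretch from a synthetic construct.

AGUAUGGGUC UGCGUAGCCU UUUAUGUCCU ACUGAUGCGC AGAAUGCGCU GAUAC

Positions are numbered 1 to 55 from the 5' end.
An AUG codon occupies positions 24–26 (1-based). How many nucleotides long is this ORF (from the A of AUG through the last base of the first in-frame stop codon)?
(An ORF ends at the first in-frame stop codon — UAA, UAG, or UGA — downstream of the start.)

12

Codons from position 24: AUG (24–26), UCC (27–29), UAC (30–32), UGA (33–35).
UGA is the first in-frame stop; ORF spans 24–35, 12 nucleotides.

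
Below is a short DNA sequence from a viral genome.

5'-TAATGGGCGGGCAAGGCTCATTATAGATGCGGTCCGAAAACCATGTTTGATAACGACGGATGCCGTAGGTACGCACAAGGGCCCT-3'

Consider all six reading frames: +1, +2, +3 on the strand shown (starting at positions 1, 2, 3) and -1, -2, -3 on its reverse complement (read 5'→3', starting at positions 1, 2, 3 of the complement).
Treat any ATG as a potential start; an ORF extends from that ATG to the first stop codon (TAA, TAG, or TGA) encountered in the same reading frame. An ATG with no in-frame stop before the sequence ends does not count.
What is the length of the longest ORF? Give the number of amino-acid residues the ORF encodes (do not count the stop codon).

7

Reverse complement (5'→3'): AGGGCCCTTGTGCGTACCTACGGCATCCGTCGTTATCAAACATGGTTTTCGGACCGCATCTATAATGAGCCTTGCCCGCCCATTA
Frame +1: TAA TGG GCG GGC AAG GCT CAT TAT AGA TGC GGT CCG AAA ACC ATG TTT GAT AAC GAC GGA TGC CGT AGG TAC GCA CAA GGG CCC — no ATG→stop ORF.
Frame +2: AAT GGG CGG GCA AGG CTC ATT ATA GAT GCG GTC CGA AAA CCA TGT TTG ATA ACG ACG GAT GCC GTA GGT ACG CAC AAG GGC CCT — no ATG→stop ORF.
Frame +3: ATG GGC GGG CAA GGC TCA TTA TAG ATG CGG TCC GAA AAC CAT GTT TGA TAA CGA CGG ATG CCG TAG GTA CGC ACA AGG GCC — ATG at 3, stop TAG at 24 → 24 nt; ATG at 27, stop TGA at 48 → 24 nt; ATG at 60, stop TAG at 66 → 9 nt.
Frame -1: AGG GCC CTT GTG CGT ACC TAC GGC ATC CGT CGT TAT CAA ACA TGG TTT TCG GAC CGC ATC TAT AAT GAG CCT TGC CCG CCC ATT — no ATG→stop ORF.
Frame -2: GGG CCC TTG TGC GTA CCT ACG GCA TCC GTC GTT ATC AAA CAT GGT TTT CGG ACC GCA TCT ATA ATG AGC CTT GCC CGC CCA TTA — no ATG→stop ORF.
Frame -3: GGC CCT TGT GCG TAC CTA CGG CAT CCG TCG TTA TCA AAC ATG GTT TTC GGA CCG CAT CTA TAA TGA GCC TTG CCC GCC CAT — ATG at 42, stop TAA at 63 → 24 nt.
Longest: frame +3, positions 3–26, 24 nt = 8 codons = 7 aa. → 7 amino acids.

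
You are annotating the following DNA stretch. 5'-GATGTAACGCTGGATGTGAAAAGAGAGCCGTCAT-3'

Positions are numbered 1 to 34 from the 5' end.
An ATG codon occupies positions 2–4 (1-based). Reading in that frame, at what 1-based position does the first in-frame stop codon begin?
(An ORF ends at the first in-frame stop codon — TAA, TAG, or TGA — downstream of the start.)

5

Codons from position 2: ATG (2–4), TAA (5–7).
TAA is a stop codon; it begins at position 5.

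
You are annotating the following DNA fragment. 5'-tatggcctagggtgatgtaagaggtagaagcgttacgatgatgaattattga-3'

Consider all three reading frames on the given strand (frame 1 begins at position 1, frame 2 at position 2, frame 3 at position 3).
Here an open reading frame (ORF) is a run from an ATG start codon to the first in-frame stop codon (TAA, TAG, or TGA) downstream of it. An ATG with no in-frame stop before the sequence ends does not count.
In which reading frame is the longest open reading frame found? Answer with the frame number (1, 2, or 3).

Frame 1: TAT GGC CTA GGG TGA TGT AAG AGG TAG AAG CGT TAC GAT GAT GAA TTA TTG — no ATG→stop ORF.
Frame 2: ATG GCC TAG GGT GAT GTA AGA GGT AGA AGC GTT ACG ATG ATG AAT TAT TGA — ATG at 2, stop TAG at 8 → 9 nt; ATG at 38, stop TGA at 50 → 15 nt; ATG at 41, stop TGA at 50 → 12 nt.
Frame 3: TGG CCT AGG GTG ATG TAA GAG GTA GAA GCG TTA CGA TGA TGA ATT ATT — ATG at 15, stop TAA at 18 → 6 nt.
Longest ORF is 15 nt in frame 2 (positions 38–52).

2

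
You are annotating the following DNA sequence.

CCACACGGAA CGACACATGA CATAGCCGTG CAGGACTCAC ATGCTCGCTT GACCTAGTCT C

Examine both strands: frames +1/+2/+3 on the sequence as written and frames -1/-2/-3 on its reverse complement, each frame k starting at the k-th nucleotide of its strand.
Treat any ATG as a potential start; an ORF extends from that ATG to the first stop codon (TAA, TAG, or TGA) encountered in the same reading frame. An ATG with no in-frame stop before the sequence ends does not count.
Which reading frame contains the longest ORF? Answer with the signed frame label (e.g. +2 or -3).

+2

Reverse complement (5'→3'): GAGACTAGGTCAAGCGAGCATGTGAGTCCTGCACGGCTATGTCATGTGTCGTTCCGTGTGG
Frame +1: CCA CAC GGA ACG ACA CAT GAC ATA GCC GTG CAG GAC TCA CAT GCT CGC TTG ACC TAG TCT — no ATG→stop ORF.
Frame +2: CAC ACG GAA CGA CAC ATG ACA TAG CCG TGC AGG ACT CAC ATG CTC GCT TGA CCT AGT CTC — ATG at 17, stop TAG at 23 → 9 nt; ATG at 41, stop TGA at 50 → 12 nt.
Frame +3: ACA CGG AAC GAC ACA TGA CAT AGC CGT GCA GGA CTC ACA TGC TCG CTT GAC CTA GTC — no ATG→stop ORF.
Frame -1: GAG ACT AGG TCA AGC GAG CAT GTG AGT CCT GCA CGG CTA TGT CAT GTG TCG TTC CGT GTG — no ATG→stop ORF.
Frame -2: AGA CTA GGT CAA GCG AGC ATG TGA GTC CTG CAC GGC TAT GTC ATG TGT CGT TCC GTG TGG — ATG at 20, stop TGA at 23 → 6 nt.
Frame -3: GAC TAG GTC AAG CGA GCA TGT GAG TCC TGC ACG GCT ATG TCA TGT GTC GTT CCG TGT — no ATG→stop ORF.
Longest ORF is 12 nt in frame +2 (positions 41–52).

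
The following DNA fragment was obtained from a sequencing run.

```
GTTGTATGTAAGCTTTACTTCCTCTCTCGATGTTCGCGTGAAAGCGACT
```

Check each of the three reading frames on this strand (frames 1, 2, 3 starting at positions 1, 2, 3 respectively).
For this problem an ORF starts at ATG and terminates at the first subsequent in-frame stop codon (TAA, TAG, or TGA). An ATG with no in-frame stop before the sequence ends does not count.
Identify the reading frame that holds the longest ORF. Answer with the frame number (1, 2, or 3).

3

Frame 1: GTT GTA TGT AAG CTT TAC TTC CTC TCT CGA TGT TCG CGT GAA AGC GAC — no ATG→stop ORF.
Frame 2: TTG TAT GTA AGC TTT ACT TCC TCT CTC GAT GTT CGC GTG AAA GCG ACT — no ATG→stop ORF.
Frame 3: TGT ATG TAA GCT TTA CTT CCT CTC TCG ATG TTC GCG TGA AAG CGA — ATG at 6, stop TAA at 9 → 6 nt; ATG at 30, stop TGA at 39 → 12 nt.
Longest ORF is 12 nt in frame 3 (positions 30–41).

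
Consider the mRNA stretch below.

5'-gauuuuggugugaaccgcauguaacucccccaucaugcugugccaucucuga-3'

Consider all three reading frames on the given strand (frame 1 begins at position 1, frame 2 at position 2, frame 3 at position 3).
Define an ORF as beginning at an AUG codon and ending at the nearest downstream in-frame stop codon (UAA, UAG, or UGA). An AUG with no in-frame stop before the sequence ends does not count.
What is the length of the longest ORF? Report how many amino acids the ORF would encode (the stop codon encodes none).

5

Frame 1: GAU UUU GGU GUG AAC CGC AUG UAA CUC CCC CAU CAU GCU GUG CCA UCU CUG — AUG at 19, stop UAA at 22 → 6 nt.
Frame 2: AUU UUG GUG UGA ACC GCA UGU AAC UCC CCC AUC AUG CUG UGC CAU CUC UGA — AUG at 35, stop UGA at 50 → 18 nt.
Frame 3: UUU UGG UGU GAA CCG CAU GUA ACU CCC CCA UCA UGC UGU GCC AUC UCU — no AUG→stop ORF.
Longest: frame 2, positions 35–52, 18 nt = 6 codons = 5 aa. → 5 amino acids.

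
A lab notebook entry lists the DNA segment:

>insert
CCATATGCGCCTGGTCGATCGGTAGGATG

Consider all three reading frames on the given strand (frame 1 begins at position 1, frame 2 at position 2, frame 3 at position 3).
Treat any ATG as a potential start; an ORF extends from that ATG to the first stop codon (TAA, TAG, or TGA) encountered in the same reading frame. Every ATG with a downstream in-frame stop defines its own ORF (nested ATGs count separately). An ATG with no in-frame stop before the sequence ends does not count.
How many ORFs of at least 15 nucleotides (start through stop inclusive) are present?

Frame 1: CCA TAT GCG CCT GGT CGA TCG GTA GGA — no ATG→stop ORF.
Frame 2: CAT ATG CGC CTG GTC GAT CGG TAG GAT — ATG at 5, stop TAG at 23 → 21 nt.
Frame 3: ATA TGC GCC TGG TCG ATC GGT AGG ATG — no ATG→stop ORF.
ORFs ≥ 15 nucleotides: frame 2 5–25 (21 nucleotides). Count = 1.

1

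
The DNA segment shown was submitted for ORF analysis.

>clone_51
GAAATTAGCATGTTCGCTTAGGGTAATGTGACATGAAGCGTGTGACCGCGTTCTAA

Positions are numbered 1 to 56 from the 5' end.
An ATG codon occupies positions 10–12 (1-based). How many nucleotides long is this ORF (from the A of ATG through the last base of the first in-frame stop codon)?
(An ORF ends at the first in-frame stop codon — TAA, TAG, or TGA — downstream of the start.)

Codons from position 10: ATG (10–12), TTC (13–15), GCT (16–18), TAG (19–21).
TAG is the first in-frame stop; ORF spans 10–21, 12 nucleotides.

12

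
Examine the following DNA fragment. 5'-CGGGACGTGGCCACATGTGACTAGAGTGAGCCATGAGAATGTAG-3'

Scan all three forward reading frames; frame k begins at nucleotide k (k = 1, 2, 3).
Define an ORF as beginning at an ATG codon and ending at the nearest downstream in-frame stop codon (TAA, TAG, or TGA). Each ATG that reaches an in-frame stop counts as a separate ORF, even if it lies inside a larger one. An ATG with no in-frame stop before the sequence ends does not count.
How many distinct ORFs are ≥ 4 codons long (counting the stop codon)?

Frame 1: CGG GAC GTG GCC ACA TGT GAC TAG AGT GAG CCA TGA GAA TGT — no ATG→stop ORF.
Frame 2: GGG ACG TGG CCA CAT GTG ACT AGA GTG AGC CAT GAG AAT GTA — no ATG→stop ORF.
Frame 3: GGA CGT GGC CAC ATG TGA CTA GAG TGA GCC ATG AGA ATG TAG — ATG at 15, stop TGA at 18 → 6 nt; ATG at 33, stop TAG at 42 → 12 nt; ATG at 39, stop TAG at 42 → 6 nt.
ORFs ≥ 4 codons: frame 3 33–44 (4 codons). Count = 1.

1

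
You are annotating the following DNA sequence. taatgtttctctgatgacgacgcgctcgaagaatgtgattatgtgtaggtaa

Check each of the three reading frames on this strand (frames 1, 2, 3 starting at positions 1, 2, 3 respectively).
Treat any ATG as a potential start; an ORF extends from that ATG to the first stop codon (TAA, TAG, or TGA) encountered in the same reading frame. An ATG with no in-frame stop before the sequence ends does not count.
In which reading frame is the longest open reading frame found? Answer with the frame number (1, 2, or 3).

2

Frame 1: TAA TGT TTC TCT GAT GAC GAC GCG CTC GAA GAA TGT GAT TAT GTG TAG GTA — no ATG→stop ORF.
Frame 2: AAT GTT TCT CTG ATG ACG ACG CGC TCG AAG AAT GTG ATT ATG TGT AGG TAA — ATG at 14, stop TAA at 50 → 39 nt; ATG at 41, stop TAA at 50 → 12 nt.
Frame 3: ATG TTT CTC TGA TGA CGA CGC GCT CGA AGA ATG TGA TTA TGT GTA GGT — ATG at 3, stop TGA at 12 → 12 nt; ATG at 33, stop TGA at 36 → 6 nt.
Longest ORF is 39 nt in frame 2 (positions 14–52).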